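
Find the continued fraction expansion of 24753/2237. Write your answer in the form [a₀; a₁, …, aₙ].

Repeatedly divide and take the remainder:
24753 ÷ 2237 → quotient 11, remainder 146
2237 ÷ 146 → quotient 15, remainder 47
146 ÷ 47 → quotient 3, remainder 5
47 ÷ 5 → quotient 9, remainder 2
5 ÷ 2 → quotient 2, remainder 1
2 ÷ 1 → quotient 2, remainder 0

[11; 15, 3, 9, 2, 2]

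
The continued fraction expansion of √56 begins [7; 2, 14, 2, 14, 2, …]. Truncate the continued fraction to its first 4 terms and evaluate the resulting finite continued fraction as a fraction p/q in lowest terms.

449/60

Use the convergent recurrence hₖ = aₖ·hₖ₋₁ + hₖ₋₂ (and likewise for the denominators kₖ):
a_0 = 7: 7/1
a_1 = 2: 15/2
a_2 = 14: 217/29
a_3 = 2: 449/60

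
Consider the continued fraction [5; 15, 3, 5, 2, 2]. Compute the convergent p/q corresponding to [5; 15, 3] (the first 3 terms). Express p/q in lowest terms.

233/46

a_0 = 5: 5/1
a_1 = 15: 76/15
a_2 = 3: 233/46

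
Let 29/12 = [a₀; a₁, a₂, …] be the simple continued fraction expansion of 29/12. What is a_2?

2

Repeatedly divide and take the remainder:
29 = 2·12 + 5, so a_0 = 2
12 = 2·5 + 2, so a_1 = 2
5 = 2·2 + 1, so a_2 = 2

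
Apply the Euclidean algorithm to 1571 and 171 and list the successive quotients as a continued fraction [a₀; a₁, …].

[9; 5, 2, 1, 10]

1571 = 9·171 + 32, so a_0 = 9
171 = 5·32 + 11, so a_1 = 5
32 = 2·11 + 10, so a_2 = 2
11 = 1·10 + 1, so a_3 = 1
10 = 10·1 + 0, so a_4 = 10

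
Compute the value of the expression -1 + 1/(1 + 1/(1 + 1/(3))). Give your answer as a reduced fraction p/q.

-3/7

Start with 3.
1 + 1/(3/1) = 1 + 1/3 = 4/3
1 + 1/(4/3) = 1 + 3/4 = 7/4
-1 + 1/(7/4) = -1 + 4/7 = -3/7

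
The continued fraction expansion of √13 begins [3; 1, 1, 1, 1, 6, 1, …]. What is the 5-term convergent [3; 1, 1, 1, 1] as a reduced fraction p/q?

18/5

Work from the innermost term outward:
Start with 1.
1 + 1/(1/1) = 1 + 1/1 = 2/1
1 + 1/(2/1) = 1 + 1/2 = 3/2
1 + 1/(3/2) = 1 + 2/3 = 5/3
3 + 1/(5/3) = 3 + 3/5 = 18/5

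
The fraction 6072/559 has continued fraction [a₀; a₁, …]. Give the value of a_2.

6

Repeatedly divide and take the remainder:
6072 = 10·559 + 482, so a_0 = 10
559 = 1·482 + 77, so a_1 = 1
482 = 6·77 + 20, so a_2 = 6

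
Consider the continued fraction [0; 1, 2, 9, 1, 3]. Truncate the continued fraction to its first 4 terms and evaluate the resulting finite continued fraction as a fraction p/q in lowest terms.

19/28

a_0 = 0: 0/1
a_1 = 1: 1/1
a_2 = 2: 2/3
a_3 = 9: 19/28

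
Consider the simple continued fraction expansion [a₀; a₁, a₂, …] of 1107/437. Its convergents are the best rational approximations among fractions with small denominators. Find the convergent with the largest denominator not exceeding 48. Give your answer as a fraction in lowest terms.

a_0 = 2: 2/1  (≤ bound)
a_1 = 1: 3/1  (≤ bound)
a_2 = 1: 5/2  (≤ bound)
a_3 = 7: 38/15  (≤ bound)
a_4 = 29: 1107/437  (> 48, stop)

38/15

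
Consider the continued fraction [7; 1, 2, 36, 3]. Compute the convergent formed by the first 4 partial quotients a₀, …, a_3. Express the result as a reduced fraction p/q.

a_0 = 7: 7/1
a_1 = 1: 8/1
a_2 = 2: 23/3
a_3 = 36: 836/109

836/109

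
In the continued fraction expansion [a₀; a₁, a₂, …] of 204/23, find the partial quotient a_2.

204 ÷ 23 → quotient 8, remainder 20
23 ÷ 20 → quotient 1, remainder 3
20 ÷ 3 → quotient 6, remainder 2

6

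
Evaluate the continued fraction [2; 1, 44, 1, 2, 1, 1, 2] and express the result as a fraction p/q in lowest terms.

2451/823

a_0 = 2: 2/1
a_1 = 1: 3/1
a_2 = 44: 134/45
a_3 = 1: 137/46
a_4 = 2: 408/137
a_5 = 1: 545/183
a_6 = 1: 953/320
a_7 = 2: 2451/823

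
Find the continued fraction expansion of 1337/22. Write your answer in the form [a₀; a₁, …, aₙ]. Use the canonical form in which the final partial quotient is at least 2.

1337 = 60·22 + 17, so a_0 = 60
22 = 1·17 + 5, so a_1 = 1
17 = 3·5 + 2, so a_2 = 3
5 = 2·2 + 1, so a_3 = 2
2 = 2·1 + 0, so a_4 = 2

[60; 1, 3, 2, 2]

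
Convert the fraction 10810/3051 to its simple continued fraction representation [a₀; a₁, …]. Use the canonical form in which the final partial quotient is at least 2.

[3; 1, 1, 5, 3, 3, 26]

Repeatedly divide and take the remainder:
10810 = 3·3051 + 1657, so a_0 = 3
3051 = 1·1657 + 1394, so a_1 = 1
1657 = 1·1394 + 263, so a_2 = 1
1394 = 5·263 + 79, so a_3 = 5
263 = 3·79 + 26, so a_4 = 3
79 = 3·26 + 1, so a_5 = 3
26 = 26·1 + 0, so a_6 = 26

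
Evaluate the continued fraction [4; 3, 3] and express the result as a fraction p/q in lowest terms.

43/10

a_0 = 4: 4/1
a_1 = 3: 13/3
a_2 = 3: 43/10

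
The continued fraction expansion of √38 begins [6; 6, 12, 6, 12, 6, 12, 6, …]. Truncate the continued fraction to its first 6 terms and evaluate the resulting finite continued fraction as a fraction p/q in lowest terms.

a_0 = 6: 6/1
a_1 = 6: 37/6
a_2 = 12: 450/73
a_3 = 6: 2737/444
a_4 = 12: 33294/5401
a_5 = 6: 202501/32850

202501/32850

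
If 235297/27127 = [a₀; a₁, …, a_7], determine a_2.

Run the Euclidean algorithm, recording each quotient:
235297 = 8·27127 + 18281, so a_0 = 8
27127 = 1·18281 + 8846, so a_1 = 1
18281 = 2·8846 + 589, so a_2 = 2

2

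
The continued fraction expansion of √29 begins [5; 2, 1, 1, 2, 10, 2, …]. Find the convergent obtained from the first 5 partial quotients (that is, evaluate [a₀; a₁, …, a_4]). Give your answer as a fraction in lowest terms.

Build up convergents one term at a time:
a_0 = 5: 5/1
a_1 = 2: 11/2
a_2 = 1: 16/3
a_3 = 1: 27/5
a_4 = 2: 70/13

70/13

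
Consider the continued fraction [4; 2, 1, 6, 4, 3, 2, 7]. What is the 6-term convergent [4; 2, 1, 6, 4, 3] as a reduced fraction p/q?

1170/269

Start with 3.
4 + 1/(3/1) = 4 + 1/3 = 13/3
6 + 1/(13/3) = 6 + 3/13 = 81/13
1 + 1/(81/13) = 1 + 13/81 = 94/81
2 + 1/(94/81) = 2 + 81/94 = 269/94
4 + 1/(269/94) = 4 + 94/269 = 1170/269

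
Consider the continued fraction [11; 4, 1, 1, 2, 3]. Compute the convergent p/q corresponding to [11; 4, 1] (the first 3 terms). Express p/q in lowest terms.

Start with 1.
4 + 1/(1/1) = 4 + 1/1 = 5/1
11 + 1/(5/1) = 11 + 1/5 = 56/5

56/5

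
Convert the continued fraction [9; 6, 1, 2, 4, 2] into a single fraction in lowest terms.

Starting at the tail and folding back:
Start with 2.
4 + 1/(2/1) = 4 + 1/2 = 9/2
2 + 1/(9/2) = 2 + 2/9 = 20/9
1 + 1/(20/9) = 1 + 9/20 = 29/20
6 + 1/(29/20) = 6 + 20/29 = 194/29
9 + 1/(194/29) = 9 + 29/194 = 1775/194

1775/194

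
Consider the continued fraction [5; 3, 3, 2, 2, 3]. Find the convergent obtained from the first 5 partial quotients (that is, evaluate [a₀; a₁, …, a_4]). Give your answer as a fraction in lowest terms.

297/56

a_0 = 5: 5/1
a_1 = 3: 16/3
a_2 = 3: 53/10
a_3 = 2: 122/23
a_4 = 2: 297/56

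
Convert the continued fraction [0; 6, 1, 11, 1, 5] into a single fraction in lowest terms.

77/533

Start with 5.
1 + 1/(5/1) = 1 + 1/5 = 6/5
11 + 1/(6/5) = 11 + 5/6 = 71/6
1 + 1/(71/6) = 1 + 6/71 = 77/71
6 + 1/(77/71) = 6 + 71/77 = 533/77
0 + 1/(533/77) = 0 + 77/533 = 77/533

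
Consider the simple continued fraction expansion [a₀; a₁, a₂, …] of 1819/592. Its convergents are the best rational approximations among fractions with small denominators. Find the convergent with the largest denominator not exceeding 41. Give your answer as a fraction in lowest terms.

43/14

List convergents until the denominator exceeds the bound:
a_0 = 3: 3/1  (≤ bound)
a_1 = 13: 40/13  (≤ bound)
a_2 = 1: 43/14  (≤ bound)
a_3 = 3: 169/55  (> 41, stop)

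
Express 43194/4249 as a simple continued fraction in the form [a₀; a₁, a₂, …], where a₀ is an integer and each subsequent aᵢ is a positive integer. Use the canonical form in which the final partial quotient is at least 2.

[10; 6, 28, 6, 4]

Repeatedly divide and take the remainder:
43194 ÷ 4249 → quotient 10, remainder 704
4249 ÷ 704 → quotient 6, remainder 25
704 ÷ 25 → quotient 28, remainder 4
25 ÷ 4 → quotient 6, remainder 1
4 ÷ 1 → quotient 4, remainder 0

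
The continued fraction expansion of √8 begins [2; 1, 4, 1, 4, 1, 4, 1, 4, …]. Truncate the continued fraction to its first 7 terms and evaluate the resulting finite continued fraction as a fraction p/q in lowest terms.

Starting at the tail and folding back:
Start with 4.
1 + 1/(4/1) = 1 + 1/4 = 5/4
4 + 1/(5/4) = 4 + 4/5 = 24/5
1 + 1/(24/5) = 1 + 5/24 = 29/24
4 + 1/(29/24) = 4 + 24/29 = 140/29
1 + 1/(140/29) = 1 + 29/140 = 169/140
2 + 1/(169/140) = 2 + 140/169 = 478/169

478/169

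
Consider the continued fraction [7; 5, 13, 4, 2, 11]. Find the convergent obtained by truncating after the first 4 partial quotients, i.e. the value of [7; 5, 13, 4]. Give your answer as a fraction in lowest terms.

1936/269

Start with 4.
13 + 1/(4/1) = 13 + 1/4 = 53/4
5 + 1/(53/4) = 5 + 4/53 = 269/53
7 + 1/(269/53) = 7 + 53/269 = 1936/269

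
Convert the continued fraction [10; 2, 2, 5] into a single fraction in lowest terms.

Starting at the tail and folding back:
Start with 5.
2 + 1/(5/1) = 2 + 1/5 = 11/5
2 + 1/(11/5) = 2 + 5/11 = 27/11
10 + 1/(27/11) = 10 + 11/27 = 281/27

281/27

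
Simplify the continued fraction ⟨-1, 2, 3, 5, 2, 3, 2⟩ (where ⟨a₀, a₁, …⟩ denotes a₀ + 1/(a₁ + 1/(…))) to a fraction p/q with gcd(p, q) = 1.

Compute successive convergents:
a_0 = -1: -1/1
a_1 = 2: -1/2
a_2 = 3: -4/7
a_3 = 5: -21/37
a_4 = 2: -46/81
a_5 = 3: -159/280
a_6 = 2: -364/641

-364/641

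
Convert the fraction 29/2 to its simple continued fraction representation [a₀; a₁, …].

[14; 2]

⌊29/2⌋ = 14, remainder 1
⌊2/1⌋ = 2, remainder 0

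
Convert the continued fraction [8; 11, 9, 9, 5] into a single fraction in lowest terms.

a_0 = 8: 8/1
a_1 = 11: 89/11
a_2 = 9: 809/100
a_3 = 9: 7370/911
a_4 = 5: 37659/4655

37659/4655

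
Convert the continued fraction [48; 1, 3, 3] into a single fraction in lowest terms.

634/13

a_0 = 48: 48/1
a_1 = 1: 49/1
a_2 = 3: 195/4
a_3 = 3: 634/13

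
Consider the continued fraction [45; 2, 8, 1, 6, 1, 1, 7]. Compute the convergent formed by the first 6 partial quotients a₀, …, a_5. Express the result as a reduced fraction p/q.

Start with 1.
6 + 1/(1/1) = 6 + 1/1 = 7/1
1 + 1/(7/1) = 1 + 1/7 = 8/7
8 + 1/(8/7) = 8 + 7/8 = 71/8
2 + 1/(71/8) = 2 + 8/71 = 150/71
45 + 1/(150/71) = 45 + 71/150 = 6821/150

6821/150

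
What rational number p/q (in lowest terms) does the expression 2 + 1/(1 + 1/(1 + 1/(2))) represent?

Start with 2.
1 + 1/(2/1) = 1 + 1/2 = 3/2
1 + 1/(3/2) = 1 + 2/3 = 5/3
2 + 1/(5/3) = 2 + 3/5 = 13/5

13/5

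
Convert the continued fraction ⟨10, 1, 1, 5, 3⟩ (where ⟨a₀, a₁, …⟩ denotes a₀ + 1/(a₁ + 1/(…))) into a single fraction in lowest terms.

Start with 3.
5 + 1/(3/1) = 5 + 1/3 = 16/3
1 + 1/(16/3) = 1 + 3/16 = 19/16
1 + 1/(19/16) = 1 + 16/19 = 35/19
10 + 1/(35/19) = 10 + 19/35 = 369/35

369/35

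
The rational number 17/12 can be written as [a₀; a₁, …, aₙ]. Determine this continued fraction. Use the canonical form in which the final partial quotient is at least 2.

17 = 1·12 + 5, so a_0 = 1
12 = 2·5 + 2, so a_1 = 2
5 = 2·2 + 1, so a_2 = 2
2 = 2·1 + 0, so a_3 = 2

[1; 2, 2, 2]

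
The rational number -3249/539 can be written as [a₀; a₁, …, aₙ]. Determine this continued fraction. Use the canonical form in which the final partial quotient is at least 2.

-3249 ÷ 539 → quotient -7, remainder 524
539 ÷ 524 → quotient 1, remainder 15
524 ÷ 15 → quotient 34, remainder 14
15 ÷ 14 → quotient 1, remainder 1
14 ÷ 1 → quotient 14, remainder 0

[-7; 1, 34, 1, 14]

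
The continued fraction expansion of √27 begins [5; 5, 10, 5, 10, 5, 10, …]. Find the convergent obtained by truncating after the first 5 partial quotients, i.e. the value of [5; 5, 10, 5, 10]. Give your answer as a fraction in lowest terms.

Start with 10.
5 + 1/(10/1) = 5 + 1/10 = 51/10
10 + 1/(51/10) = 10 + 10/51 = 520/51
5 + 1/(520/51) = 5 + 51/520 = 2651/520
5 + 1/(2651/520) = 5 + 520/2651 = 13775/2651

13775/2651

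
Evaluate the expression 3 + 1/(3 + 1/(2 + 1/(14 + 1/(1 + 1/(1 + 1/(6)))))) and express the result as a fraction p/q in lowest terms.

4477/1362

Start with 6.
1 + 1/(6/1) = 1 + 1/6 = 7/6
1 + 1/(7/6) = 1 + 6/7 = 13/7
14 + 1/(13/7) = 14 + 7/13 = 189/13
2 + 1/(189/13) = 2 + 13/189 = 391/189
3 + 1/(391/189) = 3 + 189/391 = 1362/391
3 + 1/(1362/391) = 3 + 391/1362 = 4477/1362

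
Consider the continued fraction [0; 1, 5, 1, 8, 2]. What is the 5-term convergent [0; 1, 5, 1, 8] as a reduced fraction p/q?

53/62

Start with 8.
1 + 1/(8/1) = 1 + 1/8 = 9/8
5 + 1/(9/8) = 5 + 8/9 = 53/9
1 + 1/(53/9) = 1 + 9/53 = 62/53
0 + 1/(62/53) = 0 + 53/62 = 53/62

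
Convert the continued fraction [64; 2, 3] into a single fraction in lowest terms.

a_0 = 64: 64/1
a_1 = 2: 129/2
a_2 = 3: 451/7

451/7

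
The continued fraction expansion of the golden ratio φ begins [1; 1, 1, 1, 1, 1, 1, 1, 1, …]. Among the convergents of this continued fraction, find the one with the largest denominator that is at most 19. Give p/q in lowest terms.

21/13

List convergents until the denominator exceeds the bound:
a_0 = 1: 1/1  (≤ bound)
a_1 = 1: 2/1  (≤ bound)
a_2 = 1: 3/2  (≤ bound)
a_3 = 1: 5/3  (≤ bound)
a_4 = 1: 8/5  (≤ bound)
a_5 = 1: 13/8  (≤ bound)
a_6 = 1: 21/13  (≤ bound)
a_7 = 1: 34/21  (> 19, stop)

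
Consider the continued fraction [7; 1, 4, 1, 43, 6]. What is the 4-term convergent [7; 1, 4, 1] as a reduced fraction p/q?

Use the convergent recurrence hₖ = aₖ·hₖ₋₁ + hₖ₋₂ (and likewise for the denominators kₖ):
a_0 = 7: 7/1
a_1 = 1: 8/1
a_2 = 4: 39/5
a_3 = 1: 47/6

47/6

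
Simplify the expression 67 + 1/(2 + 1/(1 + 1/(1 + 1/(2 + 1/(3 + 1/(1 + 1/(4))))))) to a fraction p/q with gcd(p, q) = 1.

a_0 = 67: 67/1
a_1 = 2: 135/2
a_2 = 1: 202/3
a_3 = 1: 337/5
a_4 = 2: 876/13
a_5 = 3: 2965/44
a_6 = 1: 3841/57
a_7 = 4: 18329/272

18329/272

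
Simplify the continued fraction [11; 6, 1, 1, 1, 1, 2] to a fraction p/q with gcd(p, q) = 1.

Starting at the tail and folding back:
Start with 2.
1 + 1/(2/1) = 1 + 1/2 = 3/2
1 + 1/(3/2) = 1 + 2/3 = 5/3
1 + 1/(5/3) = 1 + 3/5 = 8/5
1 + 1/(8/5) = 1 + 5/8 = 13/8
6 + 1/(13/8) = 6 + 8/13 = 86/13
11 + 1/(86/13) = 11 + 13/86 = 959/86

959/86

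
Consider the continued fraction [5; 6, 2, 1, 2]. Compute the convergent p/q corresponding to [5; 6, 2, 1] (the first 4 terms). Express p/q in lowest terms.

a_0 = 5: 5/1
a_1 = 6: 31/6
a_2 = 2: 67/13
a_3 = 1: 98/19

98/19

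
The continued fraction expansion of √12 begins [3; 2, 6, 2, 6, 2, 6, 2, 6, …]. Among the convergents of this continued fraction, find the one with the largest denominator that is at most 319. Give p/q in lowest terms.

627/181

List convergents until the denominator exceeds the bound:
a_0 = 3: 3/1  (≤ bound)
a_1 = 2: 7/2  (≤ bound)
a_2 = 6: 45/13  (≤ bound)
a_3 = 2: 97/28  (≤ bound)
a_4 = 6: 627/181  (≤ bound)
a_5 = 2: 1351/390  (> 319, stop)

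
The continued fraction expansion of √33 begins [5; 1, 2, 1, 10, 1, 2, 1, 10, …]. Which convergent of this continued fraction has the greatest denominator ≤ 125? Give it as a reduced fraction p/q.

a_0 = 5: 5/1  (≤ bound)
a_1 = 1: 6/1  (≤ bound)
a_2 = 2: 17/3  (≤ bound)
a_3 = 1: 23/4  (≤ bound)
a_4 = 10: 247/43  (≤ bound)
a_5 = 1: 270/47  (≤ bound)
a_6 = 2: 787/137  (> 125, stop)

270/47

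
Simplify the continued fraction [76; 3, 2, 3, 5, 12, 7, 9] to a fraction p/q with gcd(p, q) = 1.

7645537/100215

Compute successive convergents:
a_0 = 76: 76/1
a_1 = 3: 229/3
a_2 = 2: 534/7
a_3 = 3: 1831/24
a_4 = 5: 9689/127
a_5 = 12: 118099/1548
a_6 = 7: 836382/10963
a_7 = 9: 7645537/100215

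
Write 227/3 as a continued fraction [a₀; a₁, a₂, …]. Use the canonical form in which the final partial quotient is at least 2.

[75; 1, 2]

227 = 75·3 + 2, so a_0 = 75
3 = 1·2 + 1, so a_1 = 1
2 = 2·1 + 0, so a_2 = 2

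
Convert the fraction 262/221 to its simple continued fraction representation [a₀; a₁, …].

262 = 1·221 + 41, so a_0 = 1
221 = 5·41 + 16, so a_1 = 5
41 = 2·16 + 9, so a_2 = 2
16 = 1·9 + 7, so a_3 = 1
9 = 1·7 + 2, so a_4 = 1
7 = 3·2 + 1, so a_5 = 3
2 = 2·1 + 0, so a_6 = 2

[1; 5, 2, 1, 1, 3, 2]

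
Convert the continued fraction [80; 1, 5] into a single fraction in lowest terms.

Start with 5.
1 + 1/(5/1) = 1 + 1/5 = 6/5
80 + 1/(6/5) = 80 + 5/6 = 485/6

485/6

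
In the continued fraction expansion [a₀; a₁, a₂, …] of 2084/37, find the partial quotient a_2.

2084 ÷ 37 → quotient 56, remainder 12
37 ÷ 12 → quotient 3, remainder 1
12 ÷ 1 → quotient 12, remainder 0

12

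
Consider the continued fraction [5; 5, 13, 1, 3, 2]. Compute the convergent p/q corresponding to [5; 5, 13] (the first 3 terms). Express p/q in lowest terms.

343/66

a_0 = 5: 5/1
a_1 = 5: 26/5
a_2 = 13: 343/66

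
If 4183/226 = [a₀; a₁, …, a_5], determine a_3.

27

4183 ÷ 226 → quotient 18, remainder 115
226 ÷ 115 → quotient 1, remainder 111
115 ÷ 111 → quotient 1, remainder 4
111 ÷ 4 → quotient 27, remainder 3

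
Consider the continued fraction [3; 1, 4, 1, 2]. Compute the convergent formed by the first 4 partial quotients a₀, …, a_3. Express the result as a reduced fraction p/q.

23/6

a_0 = 3: 3/1
a_1 = 1: 4/1
a_2 = 4: 19/5
a_3 = 1: 23/6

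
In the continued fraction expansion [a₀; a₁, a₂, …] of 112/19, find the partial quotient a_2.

8

Repeatedly divide and take the remainder:
⌊112/19⌋ = 5, remainder 17
⌊19/17⌋ = 1, remainder 2
⌊17/2⌋ = 8, remainder 1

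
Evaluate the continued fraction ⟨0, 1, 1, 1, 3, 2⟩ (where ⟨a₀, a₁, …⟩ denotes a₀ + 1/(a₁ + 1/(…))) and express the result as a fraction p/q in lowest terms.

a_0 = 0: 0/1
a_1 = 1: 1/1
a_2 = 1: 1/2
a_3 = 1: 2/3
a_4 = 3: 7/11
a_5 = 2: 16/25

16/25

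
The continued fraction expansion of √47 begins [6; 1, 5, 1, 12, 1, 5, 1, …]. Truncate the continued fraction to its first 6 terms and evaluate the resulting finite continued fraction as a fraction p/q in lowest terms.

665/97

Work from the innermost term outward:
Start with 1.
12 + 1/(1/1) = 12 + 1/1 = 13/1
1 + 1/(13/1) = 1 + 1/13 = 14/13
5 + 1/(14/13) = 5 + 13/14 = 83/14
1 + 1/(83/14) = 1 + 14/83 = 97/83
6 + 1/(97/83) = 6 + 83/97 = 665/97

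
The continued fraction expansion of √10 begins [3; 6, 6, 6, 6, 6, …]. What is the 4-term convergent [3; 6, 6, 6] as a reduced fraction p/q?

721/228

a_0 = 3: 3/1
a_1 = 6: 19/6
a_2 = 6: 117/37
a_3 = 6: 721/228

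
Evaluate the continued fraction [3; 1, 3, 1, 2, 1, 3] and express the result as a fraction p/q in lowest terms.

Starting at the tail and folding back:
Start with 3.
1 + 1/(3/1) = 1 + 1/3 = 4/3
2 + 1/(4/3) = 2 + 3/4 = 11/4
1 + 1/(11/4) = 1 + 4/11 = 15/11
3 + 1/(15/11) = 3 + 11/15 = 56/15
1 + 1/(56/15) = 1 + 15/56 = 71/56
3 + 1/(71/56) = 3 + 56/71 = 269/71

269/71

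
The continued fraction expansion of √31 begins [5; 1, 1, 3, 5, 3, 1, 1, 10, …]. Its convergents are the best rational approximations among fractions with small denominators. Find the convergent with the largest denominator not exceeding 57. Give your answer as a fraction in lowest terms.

206/37

a_0 = 5: 5/1  (≤ bound)
a_1 = 1: 6/1  (≤ bound)
a_2 = 1: 11/2  (≤ bound)
a_3 = 3: 39/7  (≤ bound)
a_4 = 5: 206/37  (≤ bound)
a_5 = 3: 657/118  (> 57, stop)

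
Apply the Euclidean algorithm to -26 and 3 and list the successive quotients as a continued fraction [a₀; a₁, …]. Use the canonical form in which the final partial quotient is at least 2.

⌊-26/3⌋ = -9, remainder 1
⌊3/1⌋ = 3, remainder 0

[-9; 3]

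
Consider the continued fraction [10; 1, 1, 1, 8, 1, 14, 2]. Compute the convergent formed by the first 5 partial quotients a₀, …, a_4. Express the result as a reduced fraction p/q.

277/26

a_0 = 10: 10/1
a_1 = 1: 11/1
a_2 = 1: 21/2
a_3 = 1: 32/3
a_4 = 8: 277/26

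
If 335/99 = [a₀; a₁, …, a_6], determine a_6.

7

Apply division with remainder until the remainder is 0:
335 ÷ 99 → quotient 3, remainder 38
99 ÷ 38 → quotient 2, remainder 23
38 ÷ 23 → quotient 1, remainder 15
23 ÷ 15 → quotient 1, remainder 8
15 ÷ 8 → quotient 1, remainder 7
8 ÷ 7 → quotient 1, remainder 1
7 ÷ 1 → quotient 7, remainder 0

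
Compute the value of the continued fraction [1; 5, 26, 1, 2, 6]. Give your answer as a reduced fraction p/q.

a_0 = 1: 1/1
a_1 = 5: 6/5
a_2 = 26: 157/131
a_3 = 1: 163/136
a_4 = 2: 483/403
a_5 = 6: 3061/2554

3061/2554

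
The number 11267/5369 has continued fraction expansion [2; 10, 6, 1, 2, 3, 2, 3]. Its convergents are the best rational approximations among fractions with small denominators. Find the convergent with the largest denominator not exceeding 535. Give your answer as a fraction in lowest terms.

426/203

List convergents until the denominator exceeds the bound:
a_0 = 2: 2/1  (≤ bound)
a_1 = 10: 21/10  (≤ bound)
a_2 = 6: 128/61  (≤ bound)
a_3 = 1: 149/71  (≤ bound)
a_4 = 2: 426/203  (≤ bound)
a_5 = 3: 1427/680  (> 535, stop)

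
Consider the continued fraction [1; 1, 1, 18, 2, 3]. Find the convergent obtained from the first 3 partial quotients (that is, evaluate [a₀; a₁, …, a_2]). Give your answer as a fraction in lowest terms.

Collapse the nested fraction from the inside out:
Start with 1.
1 + 1/(1/1) = 1 + 1/1 = 2/1
1 + 1/(2/1) = 1 + 1/2 = 3/2

3/2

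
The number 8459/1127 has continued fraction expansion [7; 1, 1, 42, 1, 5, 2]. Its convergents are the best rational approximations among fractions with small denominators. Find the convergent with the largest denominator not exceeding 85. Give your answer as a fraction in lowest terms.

a_0 = 7: 7/1  (≤ bound)
a_1 = 1: 8/1  (≤ bound)
a_2 = 1: 15/2  (≤ bound)
a_3 = 42: 638/85  (≤ bound)
a_4 = 1: 653/87  (> 85, stop)

638/85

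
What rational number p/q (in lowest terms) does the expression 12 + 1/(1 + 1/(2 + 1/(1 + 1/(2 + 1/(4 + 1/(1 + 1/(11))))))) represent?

Collapse the nested fraction from the inside out:
Start with 11.
1 + 1/(11/1) = 1 + 1/11 = 12/11
4 + 1/(12/11) = 4 + 11/12 = 59/12
2 + 1/(59/12) = 2 + 12/59 = 130/59
1 + 1/(130/59) = 1 + 59/130 = 189/130
2 + 1/(189/130) = 2 + 130/189 = 508/189
1 + 1/(508/189) = 1 + 189/508 = 697/508
12 + 1/(697/508) = 12 + 508/697 = 8872/697

8872/697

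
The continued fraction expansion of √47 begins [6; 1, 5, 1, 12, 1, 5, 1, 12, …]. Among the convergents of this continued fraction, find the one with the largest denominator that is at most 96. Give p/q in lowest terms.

617/90

List convergents until the denominator exceeds the bound:
a_0 = 6: 6/1  (≤ bound)
a_1 = 1: 7/1  (≤ bound)
a_2 = 5: 41/6  (≤ bound)
a_3 = 1: 48/7  (≤ bound)
a_4 = 12: 617/90  (≤ bound)
a_5 = 1: 665/97  (> 96, stop)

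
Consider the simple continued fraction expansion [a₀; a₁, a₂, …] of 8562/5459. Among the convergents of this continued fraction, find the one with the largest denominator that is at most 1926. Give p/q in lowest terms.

a_0 = 1: 1/1  (≤ bound)
a_1 = 1: 2/1  (≤ bound)
a_2 = 1: 3/2  (≤ bound)
a_3 = 3: 11/7  (≤ bound)
a_4 = 6: 69/44  (≤ bound)
a_5 = 2: 149/95  (≤ bound)
a_6 = 57: 8562/5459  (> 1926, stop)

149/95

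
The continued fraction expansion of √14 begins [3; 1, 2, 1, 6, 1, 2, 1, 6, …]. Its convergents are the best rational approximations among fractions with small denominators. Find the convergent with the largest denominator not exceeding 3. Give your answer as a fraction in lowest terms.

11/3

a_0 = 3: 3/1  (≤ bound)
a_1 = 1: 4/1  (≤ bound)
a_2 = 2: 11/3  (≤ bound)
a_3 = 1: 15/4  (> 3, stop)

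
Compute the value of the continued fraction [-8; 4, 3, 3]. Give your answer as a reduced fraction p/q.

a_0 = -8: -8/1
a_1 = 4: -31/4
a_2 = 3: -101/13
a_3 = 3: -334/43

-334/43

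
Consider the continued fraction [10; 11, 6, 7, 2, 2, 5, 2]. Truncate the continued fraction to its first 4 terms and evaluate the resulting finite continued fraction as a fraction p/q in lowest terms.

Starting at the tail and folding back:
Start with 7.
6 + 1/(7/1) = 6 + 1/7 = 43/7
11 + 1/(43/7) = 11 + 7/43 = 480/43
10 + 1/(480/43) = 10 + 43/480 = 4843/480

4843/480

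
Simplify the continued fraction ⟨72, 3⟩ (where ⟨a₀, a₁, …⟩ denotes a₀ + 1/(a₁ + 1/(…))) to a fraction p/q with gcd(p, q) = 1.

217/3

Build up convergents one term at a time:
a_0 = 72: 72/1
a_1 = 3: 217/3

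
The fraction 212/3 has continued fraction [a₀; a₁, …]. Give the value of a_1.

1

⌊212/3⌋ = 70, remainder 2
⌊3/2⌋ = 1, remainder 1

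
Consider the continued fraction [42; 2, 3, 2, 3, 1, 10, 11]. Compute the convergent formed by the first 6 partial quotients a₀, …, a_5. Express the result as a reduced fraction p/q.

Build up convergents one term at a time:
a_0 = 42: 42/1
a_1 = 2: 85/2
a_2 = 3: 297/7
a_3 = 2: 679/16
a_4 = 3: 2334/55
a_5 = 1: 3013/71

3013/71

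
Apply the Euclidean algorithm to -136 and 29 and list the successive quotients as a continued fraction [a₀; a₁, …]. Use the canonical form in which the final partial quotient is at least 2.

-136 = -5·29 + 9, so a_0 = -5
29 = 3·9 + 2, so a_1 = 3
9 = 4·2 + 1, so a_2 = 4
2 = 2·1 + 0, so a_3 = 2

[-5; 3, 4, 2]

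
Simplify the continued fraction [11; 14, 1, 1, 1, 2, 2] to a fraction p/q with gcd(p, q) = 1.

3077/278

Use the convergent recurrence hₖ = aₖ·hₖ₋₁ + hₖ₋₂ (and likewise for the denominators kₖ):
a_0 = 11: 11/1
a_1 = 14: 155/14
a_2 = 1: 166/15
a_3 = 1: 321/29
a_4 = 1: 487/44
a_5 = 2: 1295/117
a_6 = 2: 3077/278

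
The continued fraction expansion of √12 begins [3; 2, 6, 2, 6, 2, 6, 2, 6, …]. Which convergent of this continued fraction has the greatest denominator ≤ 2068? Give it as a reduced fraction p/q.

1351/390

List convergents until the denominator exceeds the bound:
a_0 = 3: 3/1  (≤ bound)
a_1 = 2: 7/2  (≤ bound)
a_2 = 6: 45/13  (≤ bound)
a_3 = 2: 97/28  (≤ bound)
a_4 = 6: 627/181  (≤ bound)
a_5 = 2: 1351/390  (≤ bound)
a_6 = 6: 8733/2521  (> 2068, stop)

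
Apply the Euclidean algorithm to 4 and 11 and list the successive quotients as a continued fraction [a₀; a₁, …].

[0; 2, 1, 3]

4 = 0·11 + 4, so a_0 = 0
11 = 2·4 + 3, so a_1 = 2
4 = 1·3 + 1, so a_2 = 1
3 = 3·1 + 0, so a_3 = 3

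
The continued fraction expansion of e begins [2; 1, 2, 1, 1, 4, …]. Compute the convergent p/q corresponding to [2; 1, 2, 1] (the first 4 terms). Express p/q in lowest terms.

Build up convergents one term at a time:
a_0 = 2: 2/1
a_1 = 1: 3/1
a_2 = 2: 8/3
a_3 = 1: 11/4

11/4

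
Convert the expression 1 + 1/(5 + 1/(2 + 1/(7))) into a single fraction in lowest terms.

a_0 = 1: 1/1
a_1 = 5: 6/5
a_2 = 2: 13/11
a_3 = 7: 97/82

97/82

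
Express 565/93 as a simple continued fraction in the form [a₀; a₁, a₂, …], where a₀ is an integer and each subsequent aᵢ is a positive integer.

Apply division with remainder until the remainder is 0:
565 ÷ 93 → quotient 6, remainder 7
93 ÷ 7 → quotient 13, remainder 2
7 ÷ 2 → quotient 3, remainder 1
2 ÷ 1 → quotient 2, remainder 0

[6; 13, 3, 2]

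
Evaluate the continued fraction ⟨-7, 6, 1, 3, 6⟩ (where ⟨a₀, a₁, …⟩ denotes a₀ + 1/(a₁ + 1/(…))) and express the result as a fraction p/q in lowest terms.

Start with 6.
3 + 1/(6/1) = 3 + 1/6 = 19/6
1 + 1/(19/6) = 1 + 6/19 = 25/19
6 + 1/(25/19) = 6 + 19/25 = 169/25
-7 + 1/(169/25) = -7 + 25/169 = -1158/169

-1158/169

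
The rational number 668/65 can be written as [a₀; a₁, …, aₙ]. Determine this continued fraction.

Run the Euclidean algorithm, recording each quotient:
⌊668/65⌋ = 10, remainder 18
⌊65/18⌋ = 3, remainder 11
⌊18/11⌋ = 1, remainder 7
⌊11/7⌋ = 1, remainder 4
⌊7/4⌋ = 1, remainder 3
⌊4/3⌋ = 1, remainder 1
⌊3/1⌋ = 3, remainder 0

[10; 3, 1, 1, 1, 1, 3]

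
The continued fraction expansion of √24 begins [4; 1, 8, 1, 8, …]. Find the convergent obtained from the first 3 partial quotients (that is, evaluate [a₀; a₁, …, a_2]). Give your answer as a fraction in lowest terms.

44/9

Start with 8.
1 + 1/(8/1) = 1 + 1/8 = 9/8
4 + 1/(9/8) = 4 + 8/9 = 44/9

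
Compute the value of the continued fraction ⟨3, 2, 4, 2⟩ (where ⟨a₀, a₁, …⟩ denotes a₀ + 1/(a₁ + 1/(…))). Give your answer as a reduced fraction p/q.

a_0 = 3: 3/1
a_1 = 2: 7/2
a_2 = 4: 31/9
a_3 = 2: 69/20

69/20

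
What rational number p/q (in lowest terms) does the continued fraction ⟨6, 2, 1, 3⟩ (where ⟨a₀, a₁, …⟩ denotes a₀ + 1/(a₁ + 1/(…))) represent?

70/11

Use the convergent recurrence hₖ = aₖ·hₖ₋₁ + hₖ₋₂ (and likewise for the denominators kₖ):
a_0 = 6: 6/1
a_1 = 2: 13/2
a_2 = 1: 19/3
a_3 = 3: 70/11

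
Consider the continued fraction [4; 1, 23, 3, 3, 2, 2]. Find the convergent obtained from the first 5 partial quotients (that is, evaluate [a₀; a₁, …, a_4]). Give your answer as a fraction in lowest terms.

1205/243

a_0 = 4: 4/1
a_1 = 1: 5/1
a_2 = 23: 119/24
a_3 = 3: 362/73
a_4 = 3: 1205/243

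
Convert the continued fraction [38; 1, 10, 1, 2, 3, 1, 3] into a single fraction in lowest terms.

22298/573

Build up convergents one term at a time:
a_0 = 38: 38/1
a_1 = 1: 39/1
a_2 = 10: 428/11
a_3 = 1: 467/12
a_4 = 2: 1362/35
a_5 = 3: 4553/117
a_6 = 1: 5915/152
a_7 = 3: 22298/573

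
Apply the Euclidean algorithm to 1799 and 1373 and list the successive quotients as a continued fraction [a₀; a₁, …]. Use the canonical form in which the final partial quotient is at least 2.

[1; 3, 4, 2, 15, 3]

Repeatedly divide and take the remainder:
1799 = 1·1373 + 426, so a_0 = 1
1373 = 3·426 + 95, so a_1 = 3
426 = 4·95 + 46, so a_2 = 4
95 = 2·46 + 3, so a_3 = 2
46 = 15·3 + 1, so a_4 = 15
3 = 3·1 + 0, so a_5 = 3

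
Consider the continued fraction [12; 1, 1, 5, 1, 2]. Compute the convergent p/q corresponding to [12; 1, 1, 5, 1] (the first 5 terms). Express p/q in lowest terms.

163/13

Start with 1.
5 + 1/(1/1) = 5 + 1/1 = 6/1
1 + 1/(6/1) = 1 + 1/6 = 7/6
1 + 1/(7/6) = 1 + 6/7 = 13/7
12 + 1/(13/7) = 12 + 7/13 = 163/13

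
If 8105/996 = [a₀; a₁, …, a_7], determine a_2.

⌊8105/996⌋ = 8, remainder 137
⌊996/137⌋ = 7, remainder 37
⌊137/37⌋ = 3, remainder 26

3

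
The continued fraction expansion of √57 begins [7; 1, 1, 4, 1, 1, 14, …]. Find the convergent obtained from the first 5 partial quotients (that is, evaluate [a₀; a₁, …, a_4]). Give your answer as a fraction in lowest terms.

83/11

Compute successive convergents:
a_0 = 7: 7/1
a_1 = 1: 8/1
a_2 = 1: 15/2
a_3 = 4: 68/9
a_4 = 1: 83/11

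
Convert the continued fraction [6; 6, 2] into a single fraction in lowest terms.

80/13

Build up convergents one term at a time:
a_0 = 6: 6/1
a_1 = 6: 37/6
a_2 = 2: 80/13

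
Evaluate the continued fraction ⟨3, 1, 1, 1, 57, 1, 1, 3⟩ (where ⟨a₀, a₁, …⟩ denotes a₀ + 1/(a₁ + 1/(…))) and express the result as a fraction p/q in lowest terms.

4482/1223

a_0 = 3: 3/1
a_1 = 1: 4/1
a_2 = 1: 7/2
a_3 = 1: 11/3
a_4 = 57: 634/173
a_5 = 1: 645/176
a_6 = 1: 1279/349
a_7 = 3: 4482/1223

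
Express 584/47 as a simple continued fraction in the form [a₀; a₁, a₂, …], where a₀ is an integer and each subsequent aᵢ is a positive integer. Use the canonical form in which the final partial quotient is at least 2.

Apply division with remainder until the remainder is 0:
⌊584/47⌋ = 12, remainder 20
⌊47/20⌋ = 2, remainder 7
⌊20/7⌋ = 2, remainder 6
⌊7/6⌋ = 1, remainder 1
⌊6/1⌋ = 6, remainder 0

[12; 2, 2, 1, 6]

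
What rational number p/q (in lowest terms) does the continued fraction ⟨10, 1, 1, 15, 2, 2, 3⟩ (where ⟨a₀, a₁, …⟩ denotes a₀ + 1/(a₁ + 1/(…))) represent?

5689/541

Start with 3.
2 + 1/(3/1) = 2 + 1/3 = 7/3
2 + 1/(7/3) = 2 + 3/7 = 17/7
15 + 1/(17/7) = 15 + 7/17 = 262/17
1 + 1/(262/17) = 1 + 17/262 = 279/262
1 + 1/(279/262) = 1 + 262/279 = 541/279
10 + 1/(541/279) = 10 + 279/541 = 5689/541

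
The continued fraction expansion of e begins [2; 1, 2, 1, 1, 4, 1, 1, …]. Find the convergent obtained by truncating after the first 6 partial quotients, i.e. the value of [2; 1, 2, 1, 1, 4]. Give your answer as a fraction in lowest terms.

87/32

Start with 4.
1 + 1/(4/1) = 1 + 1/4 = 5/4
1 + 1/(5/4) = 1 + 4/5 = 9/5
2 + 1/(9/5) = 2 + 5/9 = 23/9
1 + 1/(23/9) = 1 + 9/23 = 32/23
2 + 1/(32/23) = 2 + 23/32 = 87/32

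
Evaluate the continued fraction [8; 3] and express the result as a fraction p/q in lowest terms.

25/3

Work from the innermost term outward:
Start with 3.
8 + 1/(3/1) = 8 + 1/3 = 25/3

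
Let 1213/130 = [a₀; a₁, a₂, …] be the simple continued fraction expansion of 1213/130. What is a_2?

1213 ÷ 130 → quotient 9, remainder 43
130 ÷ 43 → quotient 3, remainder 1
43 ÷ 1 → quotient 43, remainder 0

43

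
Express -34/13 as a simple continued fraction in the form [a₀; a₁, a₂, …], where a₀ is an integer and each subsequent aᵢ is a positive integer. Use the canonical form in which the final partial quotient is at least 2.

-34 ÷ 13 → quotient -3, remainder 5
13 ÷ 5 → quotient 2, remainder 3
5 ÷ 3 → quotient 1, remainder 2
3 ÷ 2 → quotient 1, remainder 1
2 ÷ 1 → quotient 2, remainder 0

[-3; 2, 1, 1, 2]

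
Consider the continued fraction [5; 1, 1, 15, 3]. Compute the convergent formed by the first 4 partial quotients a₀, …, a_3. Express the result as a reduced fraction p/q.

171/31

Work from the innermost term outward:
Start with 15.
1 + 1/(15/1) = 1 + 1/15 = 16/15
1 + 1/(16/15) = 1 + 15/16 = 31/16
5 + 1/(31/16) = 5 + 16/31 = 171/31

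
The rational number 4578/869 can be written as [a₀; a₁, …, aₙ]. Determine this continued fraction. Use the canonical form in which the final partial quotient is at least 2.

[5; 3, 1, 2, 1, 2, 3, 6]

4578 ÷ 869 → quotient 5, remainder 233
869 ÷ 233 → quotient 3, remainder 170
233 ÷ 170 → quotient 1, remainder 63
170 ÷ 63 → quotient 2, remainder 44
63 ÷ 44 → quotient 1, remainder 19
44 ÷ 19 → quotient 2, remainder 6
19 ÷ 6 → quotient 3, remainder 1
6 ÷ 1 → quotient 6, remainder 0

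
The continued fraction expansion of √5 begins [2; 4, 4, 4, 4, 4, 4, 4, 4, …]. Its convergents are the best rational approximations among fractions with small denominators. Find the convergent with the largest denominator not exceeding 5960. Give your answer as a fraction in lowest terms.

12238/5473

List convergents until the denominator exceeds the bound:
a_0 = 2: 2/1  (≤ bound)
a_1 = 4: 9/4  (≤ bound)
a_2 = 4: 38/17  (≤ bound)
a_3 = 4: 161/72  (≤ bound)
a_4 = 4: 682/305  (≤ bound)
a_5 = 4: 2889/1292  (≤ bound)
a_6 = 4: 12238/5473  (≤ bound)
a_7 = 4: 51841/23184  (> 5960, stop)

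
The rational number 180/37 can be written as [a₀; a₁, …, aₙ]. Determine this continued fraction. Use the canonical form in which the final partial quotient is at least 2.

[4; 1, 6, 2, 2]

180 ÷ 37 → quotient 4, remainder 32
37 ÷ 32 → quotient 1, remainder 5
32 ÷ 5 → quotient 6, remainder 2
5 ÷ 2 → quotient 2, remainder 1
2 ÷ 1 → quotient 2, remainder 0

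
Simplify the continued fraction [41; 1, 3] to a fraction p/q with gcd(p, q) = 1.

167/4

Start with 3.
1 + 1/(3/1) = 1 + 1/3 = 4/3
41 + 1/(4/3) = 41 + 3/4 = 167/4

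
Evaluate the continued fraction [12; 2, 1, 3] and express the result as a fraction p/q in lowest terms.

136/11

Use the convergent recurrence hₖ = aₖ·hₖ₋₁ + hₖ₋₂ (and likewise for the denominators kₖ):
a_0 = 12: 12/1
a_1 = 2: 25/2
a_2 = 1: 37/3
a_3 = 3: 136/11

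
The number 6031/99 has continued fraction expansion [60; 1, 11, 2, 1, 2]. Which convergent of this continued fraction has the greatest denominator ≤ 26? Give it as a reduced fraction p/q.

1523/25

a_0 = 60: 60/1  (≤ bound)
a_1 = 1: 61/1  (≤ bound)
a_2 = 11: 731/12  (≤ bound)
a_3 = 2: 1523/25  (≤ bound)
a_4 = 1: 2254/37  (> 26, stop)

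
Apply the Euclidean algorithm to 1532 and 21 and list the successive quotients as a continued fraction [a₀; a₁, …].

[72; 1, 20]

1532 = 72·21 + 20, so a_0 = 72
21 = 1·20 + 1, so a_1 = 1
20 = 20·1 + 0, so a_2 = 20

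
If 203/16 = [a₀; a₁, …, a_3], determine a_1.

203 ÷ 16 → quotient 12, remainder 11
16 ÷ 11 → quotient 1, remainder 5

1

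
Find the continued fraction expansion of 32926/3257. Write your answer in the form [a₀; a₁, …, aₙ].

[10; 9, 6, 1, 2, 1, 1, 7]

Repeatedly divide and take the remainder:
32926 = 10·3257 + 356, so a_0 = 10
3257 = 9·356 + 53, so a_1 = 9
356 = 6·53 + 38, so a_2 = 6
53 = 1·38 + 15, so a_3 = 1
38 = 2·15 + 8, so a_4 = 2
15 = 1·8 + 7, so a_5 = 1
8 = 1·7 + 1, so a_6 = 1
7 = 7·1 + 0, so a_7 = 7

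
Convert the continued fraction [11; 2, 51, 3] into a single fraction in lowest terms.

3575/311

Collapse the nested fraction from the inside out:
Start with 3.
51 + 1/(3/1) = 51 + 1/3 = 154/3
2 + 1/(154/3) = 2 + 3/154 = 311/154
11 + 1/(311/154) = 11 + 154/311 = 3575/311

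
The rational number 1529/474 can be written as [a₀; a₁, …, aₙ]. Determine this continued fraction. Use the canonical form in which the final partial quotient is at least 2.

[3; 4, 2, 3, 15]

1529 = 3·474 + 107, so a_0 = 3
474 = 4·107 + 46, so a_1 = 4
107 = 2·46 + 15, so a_2 = 2
46 = 3·15 + 1, so a_3 = 3
15 = 15·1 + 0, so a_4 = 15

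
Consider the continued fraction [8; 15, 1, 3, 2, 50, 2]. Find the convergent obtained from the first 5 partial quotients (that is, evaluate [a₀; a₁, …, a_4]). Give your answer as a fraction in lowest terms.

Compute successive convergents:
a_0 = 8: 8/1
a_1 = 15: 121/15
a_2 = 1: 129/16
a_3 = 3: 508/63
a_4 = 2: 1145/142

1145/142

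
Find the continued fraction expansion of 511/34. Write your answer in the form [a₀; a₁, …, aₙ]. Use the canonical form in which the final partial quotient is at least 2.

511 = 15·34 + 1, so a_0 = 15
34 = 34·1 + 0, so a_1 = 34

[15; 34]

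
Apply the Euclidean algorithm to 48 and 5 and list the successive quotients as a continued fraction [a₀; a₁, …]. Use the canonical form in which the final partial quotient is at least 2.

[9; 1, 1, 2]

Apply division with remainder until the remainder is 0:
48 ÷ 5 → quotient 9, remainder 3
5 ÷ 3 → quotient 1, remainder 2
3 ÷ 2 → quotient 1, remainder 1
2 ÷ 1 → quotient 2, remainder 0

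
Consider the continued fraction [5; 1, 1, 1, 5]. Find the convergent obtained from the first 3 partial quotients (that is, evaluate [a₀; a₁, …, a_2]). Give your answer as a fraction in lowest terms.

Start with 1.
1 + 1/(1/1) = 1 + 1/1 = 2/1
5 + 1/(2/1) = 5 + 1/2 = 11/2

11/2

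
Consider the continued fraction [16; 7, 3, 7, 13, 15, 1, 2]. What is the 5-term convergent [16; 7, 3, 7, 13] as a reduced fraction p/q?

34129/2115

Build up convergents one term at a time:
a_0 = 16: 16/1
a_1 = 7: 113/7
a_2 = 3: 355/22
a_3 = 7: 2598/161
a_4 = 13: 34129/2115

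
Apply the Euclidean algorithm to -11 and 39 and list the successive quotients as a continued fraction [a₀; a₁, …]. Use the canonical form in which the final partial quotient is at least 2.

Run the Euclidean algorithm, recording each quotient:
-11 = -1·39 + 28, so a_0 = -1
39 = 1·28 + 11, so a_1 = 1
28 = 2·11 + 6, so a_2 = 2
11 = 1·6 + 5, so a_3 = 1
6 = 1·5 + 1, so a_4 = 1
5 = 5·1 + 0, so a_5 = 5

[-1; 1, 2, 1, 1, 5]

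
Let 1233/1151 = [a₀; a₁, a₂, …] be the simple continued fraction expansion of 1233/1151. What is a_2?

Run the Euclidean algorithm, recording each quotient:
⌊1233/1151⌋ = 1, remainder 82
⌊1151/82⌋ = 14, remainder 3
⌊82/3⌋ = 27, remainder 1

27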